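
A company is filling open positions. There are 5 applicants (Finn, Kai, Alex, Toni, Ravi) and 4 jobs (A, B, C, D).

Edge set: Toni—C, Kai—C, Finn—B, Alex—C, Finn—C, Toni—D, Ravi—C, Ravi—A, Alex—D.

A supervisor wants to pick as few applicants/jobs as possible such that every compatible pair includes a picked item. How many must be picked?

The 4 edges Finn–B, Kai–C, Alex–D, Ravi–A form a matching, so any vertex cover needs at least 4 vertices (one per matched edge).
Conversely {Finn, Ravi, C, D} meets every edge and has exactly 4 vertices, so 4 is optimal.

4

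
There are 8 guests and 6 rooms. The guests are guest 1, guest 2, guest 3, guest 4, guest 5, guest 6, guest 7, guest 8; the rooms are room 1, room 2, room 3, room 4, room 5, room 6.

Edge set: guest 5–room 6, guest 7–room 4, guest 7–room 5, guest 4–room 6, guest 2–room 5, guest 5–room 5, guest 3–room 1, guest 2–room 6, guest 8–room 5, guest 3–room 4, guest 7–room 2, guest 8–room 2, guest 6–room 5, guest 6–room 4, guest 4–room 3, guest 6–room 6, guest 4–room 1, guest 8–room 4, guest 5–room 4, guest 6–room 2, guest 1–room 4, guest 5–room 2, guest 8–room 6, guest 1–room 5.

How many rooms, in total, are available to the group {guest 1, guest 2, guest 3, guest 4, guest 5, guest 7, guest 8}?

The union of neighbours of {guest 1, guest 2, guest 3, guest 4, guest 5, guest 7, guest 8} is {room 1, room 2, room 3, room 4, room 5, room 6}, which has 6 elements.
Since |N(S)| = 6 < |S| = 7, Hall's condition fails for this subset.

6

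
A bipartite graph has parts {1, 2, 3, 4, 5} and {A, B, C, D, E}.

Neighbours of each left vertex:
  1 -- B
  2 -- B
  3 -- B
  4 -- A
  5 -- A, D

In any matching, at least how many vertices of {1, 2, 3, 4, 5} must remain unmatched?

2

A valid assignment of size 3: 1-B, 4-A, 5-D.
The set {1, 2, 3} has only 1 neighbour ({B}), so by Hall's theorem at most 3 of the 5 left vertices can be matched.
That matches 3 of the 5, leaving 2 unmatched; no matching can do better.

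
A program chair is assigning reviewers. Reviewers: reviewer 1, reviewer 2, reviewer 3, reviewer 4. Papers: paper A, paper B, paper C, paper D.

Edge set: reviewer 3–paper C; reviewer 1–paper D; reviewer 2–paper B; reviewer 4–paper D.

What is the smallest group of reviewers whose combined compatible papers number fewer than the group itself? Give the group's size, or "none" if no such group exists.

2

Take S = {reviewer 1, reviewer 4}. Its neighbourhood is {paper D}, so |N(S)| = 1 < |S| = 2.
No single vertex violates Hall's condition since each has at least one neighbour, so 2 is the minimum.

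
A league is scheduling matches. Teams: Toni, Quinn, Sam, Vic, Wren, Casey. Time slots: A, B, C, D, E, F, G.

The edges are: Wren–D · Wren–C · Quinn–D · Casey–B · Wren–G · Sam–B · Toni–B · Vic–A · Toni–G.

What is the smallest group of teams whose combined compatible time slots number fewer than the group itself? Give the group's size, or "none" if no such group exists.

2

Take S = {Sam, Casey}. Its neighbourhood is {B}, so |N(S)| = 1 < |S| = 2.
No single vertex violates Hall's condition since each has at least one neighbour, so 2 is the minimum.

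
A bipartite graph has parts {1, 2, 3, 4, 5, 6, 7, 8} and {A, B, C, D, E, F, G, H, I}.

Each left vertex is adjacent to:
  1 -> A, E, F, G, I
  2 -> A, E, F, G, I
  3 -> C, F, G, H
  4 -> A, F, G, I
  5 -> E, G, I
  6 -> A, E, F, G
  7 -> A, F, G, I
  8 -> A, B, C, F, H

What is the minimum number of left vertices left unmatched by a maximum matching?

A valid assignment of size 7: 1→F, 2→A, 3→C, 4→I, 5→G, 6→E, 8→H.
The set {1, 2, 4, 5, 6, 7} has only 5 neighbours ({A, E, F, G, I}), so by Hall's theorem at most 7 of the 8 left vertices can be matched.
That matches 7 of the 8, leaving 1 unmatched; no matching can do better.

1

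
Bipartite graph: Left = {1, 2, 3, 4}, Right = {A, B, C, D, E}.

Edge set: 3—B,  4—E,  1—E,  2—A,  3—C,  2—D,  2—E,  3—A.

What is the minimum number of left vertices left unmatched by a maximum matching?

1

A valid assignment of size 3: 1-E, 2-D, 3-B.
The set {1, 4} has only 1 neighbour ({E}), so by Hall's theorem at most 3 of the 4 left vertices can be matched.
That matches 3 of the 4, leaving 1 unmatched; no matching can do better.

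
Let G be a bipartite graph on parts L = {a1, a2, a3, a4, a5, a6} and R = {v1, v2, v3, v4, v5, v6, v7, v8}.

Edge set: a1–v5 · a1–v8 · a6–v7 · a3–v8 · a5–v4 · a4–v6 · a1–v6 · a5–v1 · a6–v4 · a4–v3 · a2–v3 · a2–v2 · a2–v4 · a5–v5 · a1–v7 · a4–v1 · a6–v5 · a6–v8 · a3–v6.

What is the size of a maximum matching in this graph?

6

A valid assignment of size 6: a1→v6, a2→v2, a3→v8, a4→v1, a5→v4, a6→v7.
All 6 left vertices are matched, so no larger matching exists.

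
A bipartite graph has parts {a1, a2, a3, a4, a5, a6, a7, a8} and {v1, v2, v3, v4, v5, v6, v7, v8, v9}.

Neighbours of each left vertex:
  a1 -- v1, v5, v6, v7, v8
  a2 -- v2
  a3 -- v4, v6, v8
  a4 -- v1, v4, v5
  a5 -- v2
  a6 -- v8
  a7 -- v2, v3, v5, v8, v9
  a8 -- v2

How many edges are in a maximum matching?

6

For example, pair a1–v6, a2–v2, a3–v4, a4–v1, a6–v8, a7–v3.
The set {a2, a5, a8} has only 1 neighbour ({v2}), so by Hall's theorem at most 6 of the 8 left vertices can be matched.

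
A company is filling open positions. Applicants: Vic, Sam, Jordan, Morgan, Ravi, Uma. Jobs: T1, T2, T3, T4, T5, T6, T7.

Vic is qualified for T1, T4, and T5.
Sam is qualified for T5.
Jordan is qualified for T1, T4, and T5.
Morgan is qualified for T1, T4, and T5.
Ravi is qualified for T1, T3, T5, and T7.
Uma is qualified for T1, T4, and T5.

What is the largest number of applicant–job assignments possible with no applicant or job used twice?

For example, pair Vic→T4, Sam→T5, Jordan→T1, Ravi→T7.
The set {Vic, Sam, Jordan, Morgan, Uma} has only 3 neighbours ({T1, T4, T5}), so by Hall's theorem at most 4 of the 6 applicants can be matched.

4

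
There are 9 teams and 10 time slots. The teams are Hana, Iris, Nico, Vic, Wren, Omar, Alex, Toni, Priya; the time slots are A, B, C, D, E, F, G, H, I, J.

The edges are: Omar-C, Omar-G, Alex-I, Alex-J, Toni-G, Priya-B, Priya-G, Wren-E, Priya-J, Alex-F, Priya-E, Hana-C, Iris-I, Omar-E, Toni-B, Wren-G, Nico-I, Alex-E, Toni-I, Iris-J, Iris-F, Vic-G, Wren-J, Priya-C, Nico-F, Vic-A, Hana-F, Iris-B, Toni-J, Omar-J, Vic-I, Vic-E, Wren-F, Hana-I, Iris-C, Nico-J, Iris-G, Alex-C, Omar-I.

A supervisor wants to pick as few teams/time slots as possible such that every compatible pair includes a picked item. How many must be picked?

A maximum matching has 8 edges (e.g. Hana–C, Iris–J, Nico–F, Vic–A, Wren–G, Omar–I, Alex–E, Toni–B).
By König's theorem the minimum vertex cover has the same size. One such cover is {Vic, B, C, E, F, G, I, J}.

8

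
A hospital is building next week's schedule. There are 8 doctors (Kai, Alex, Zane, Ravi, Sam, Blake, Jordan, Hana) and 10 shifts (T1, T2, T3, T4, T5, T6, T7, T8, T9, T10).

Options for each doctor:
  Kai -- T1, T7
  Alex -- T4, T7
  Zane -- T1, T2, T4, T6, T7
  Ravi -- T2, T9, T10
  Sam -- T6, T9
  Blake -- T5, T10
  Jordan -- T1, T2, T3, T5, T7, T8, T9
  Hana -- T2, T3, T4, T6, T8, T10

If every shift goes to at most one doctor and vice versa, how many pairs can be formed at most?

A valid assignment of size 8: Kai→T1, Alex→T4, Zane→T7, Ravi→T9, Sam→T6, Blake→T5, Jordan→T3, Hana→T10.
All 8 doctors are matched, so no larger matching exists.

8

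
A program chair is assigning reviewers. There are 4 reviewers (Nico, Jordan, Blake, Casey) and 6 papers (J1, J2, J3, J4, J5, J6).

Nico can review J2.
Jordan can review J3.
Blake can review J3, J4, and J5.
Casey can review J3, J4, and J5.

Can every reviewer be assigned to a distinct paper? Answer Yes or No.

Yes

One maximum matching: Nico-J2, Jordan-J3, Blake-J4, Casey-J5.
Every reviewer is matched, so this matching saturates all of them.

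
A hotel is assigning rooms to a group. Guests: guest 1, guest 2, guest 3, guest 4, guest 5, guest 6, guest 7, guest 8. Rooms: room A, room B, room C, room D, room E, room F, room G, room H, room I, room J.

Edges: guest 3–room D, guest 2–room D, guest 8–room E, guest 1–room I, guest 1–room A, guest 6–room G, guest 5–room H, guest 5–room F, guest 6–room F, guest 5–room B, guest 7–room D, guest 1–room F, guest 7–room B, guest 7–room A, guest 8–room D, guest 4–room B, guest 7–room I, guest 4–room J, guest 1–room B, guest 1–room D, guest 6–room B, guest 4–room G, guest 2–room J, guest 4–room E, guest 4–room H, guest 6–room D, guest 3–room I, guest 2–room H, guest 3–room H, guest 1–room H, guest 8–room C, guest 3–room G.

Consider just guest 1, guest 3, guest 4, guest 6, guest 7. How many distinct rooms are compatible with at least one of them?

The union of neighbours of {guest 1, guest 3, guest 4, guest 6, guest 7} is {room A, room B, room D, room E, room F, room G, room H, room I, room J}, which has 9 elements.
Since |N(S)| = 9 ≥ |S| = 5, Hall's condition holds for this subset.

9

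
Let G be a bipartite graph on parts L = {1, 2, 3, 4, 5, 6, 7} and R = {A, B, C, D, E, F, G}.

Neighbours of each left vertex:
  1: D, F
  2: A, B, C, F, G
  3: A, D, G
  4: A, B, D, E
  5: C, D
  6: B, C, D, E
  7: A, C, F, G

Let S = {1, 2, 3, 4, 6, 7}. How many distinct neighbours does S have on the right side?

7

The union of neighbours of {1, 2, 3, 4, 6, 7} is {A, B, C, D, E, F, G}, which has 7 elements.
Since |N(S)| = 7 ≥ |S| = 6, Hall's condition holds for this subset.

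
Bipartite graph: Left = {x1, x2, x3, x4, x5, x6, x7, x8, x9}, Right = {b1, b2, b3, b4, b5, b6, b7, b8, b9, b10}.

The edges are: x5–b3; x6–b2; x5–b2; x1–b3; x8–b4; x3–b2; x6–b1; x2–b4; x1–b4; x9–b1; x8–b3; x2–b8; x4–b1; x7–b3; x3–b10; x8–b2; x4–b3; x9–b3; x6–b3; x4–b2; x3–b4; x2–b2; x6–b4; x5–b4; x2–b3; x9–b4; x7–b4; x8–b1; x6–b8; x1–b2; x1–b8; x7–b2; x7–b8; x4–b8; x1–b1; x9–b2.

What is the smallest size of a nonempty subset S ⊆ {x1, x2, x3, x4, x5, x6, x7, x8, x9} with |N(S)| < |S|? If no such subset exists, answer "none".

Take S = {x1, x2, x4, x5, x6, x7}. Its neighbourhood is {b1, b2, b3, b4, b8}, so |N(S)| = 5 < |S| = 6.
Every subset of size less than 6 has at least as many neighbours as members, so 6 is the minimum.

6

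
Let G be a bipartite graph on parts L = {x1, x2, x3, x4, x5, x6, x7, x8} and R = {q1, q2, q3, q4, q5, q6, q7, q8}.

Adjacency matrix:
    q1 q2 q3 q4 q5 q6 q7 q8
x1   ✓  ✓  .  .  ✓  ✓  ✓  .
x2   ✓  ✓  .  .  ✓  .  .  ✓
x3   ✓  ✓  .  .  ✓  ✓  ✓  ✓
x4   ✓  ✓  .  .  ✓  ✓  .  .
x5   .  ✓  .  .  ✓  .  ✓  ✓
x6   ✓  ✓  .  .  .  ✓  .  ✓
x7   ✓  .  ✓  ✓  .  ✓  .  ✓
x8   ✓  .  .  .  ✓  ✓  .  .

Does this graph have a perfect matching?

No

The set {x1, x2, x3, x4, x5, x6, x8} has only 6 neighbours ({q1, q2, q5, q6, q7, q8}), so by Hall's theorem at most 7 of the 8 left vertices can be matched.
Hence no matching covers every left vertex.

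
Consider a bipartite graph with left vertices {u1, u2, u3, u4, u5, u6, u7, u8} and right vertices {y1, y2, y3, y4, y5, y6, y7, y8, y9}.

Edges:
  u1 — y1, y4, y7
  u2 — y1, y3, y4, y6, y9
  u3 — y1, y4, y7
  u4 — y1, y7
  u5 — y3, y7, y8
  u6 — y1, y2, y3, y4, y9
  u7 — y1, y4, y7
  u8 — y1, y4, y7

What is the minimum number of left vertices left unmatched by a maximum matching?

2

A valid assignment of size 6: u1-y7, u2-y6, u3-y4, u4-y1, u5-y8, u6-y3.
The set {u1, u3, u4, u7, u8} has only 3 neighbours ({y1, y4, y7}), so by Hall's theorem at most 6 of the 8 left vertices can be matched.
That matches 6 of the 8, leaving 2 unmatched; no matching can do better.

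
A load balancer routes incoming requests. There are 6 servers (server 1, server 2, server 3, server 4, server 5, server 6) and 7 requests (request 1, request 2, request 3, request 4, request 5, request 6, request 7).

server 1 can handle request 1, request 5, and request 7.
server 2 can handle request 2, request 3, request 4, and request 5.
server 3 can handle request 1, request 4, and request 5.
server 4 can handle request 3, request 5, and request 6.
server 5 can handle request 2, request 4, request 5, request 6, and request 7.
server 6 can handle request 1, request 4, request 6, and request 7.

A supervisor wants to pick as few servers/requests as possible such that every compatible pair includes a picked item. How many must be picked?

6

{server 1, server 2, server 3, server 4, server 5, server 6} is a vertex cover of size 6: every edge has an endpoint in this set.
No smaller cover exists because server 1–request 1, server 2–request 3, server 3–request 4, server 4–request 5, server 5–request 6, server 6–request 7 is a matching of size 6, and a cover must include an endpoint of each of these disjoint edges (König's theorem).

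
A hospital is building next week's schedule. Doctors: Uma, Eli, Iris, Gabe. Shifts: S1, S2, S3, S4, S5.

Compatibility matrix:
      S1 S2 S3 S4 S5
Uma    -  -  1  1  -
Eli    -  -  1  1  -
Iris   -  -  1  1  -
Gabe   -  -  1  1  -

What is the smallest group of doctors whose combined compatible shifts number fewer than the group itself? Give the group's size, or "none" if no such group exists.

Take S = {Uma, Eli, Iris}. Its neighbourhood is {S3, S4}, so |N(S)| = 2 < |S| = 3.
Every subset of size less than 3 has at least as many neighbours as members, so 3 is the minimum.

3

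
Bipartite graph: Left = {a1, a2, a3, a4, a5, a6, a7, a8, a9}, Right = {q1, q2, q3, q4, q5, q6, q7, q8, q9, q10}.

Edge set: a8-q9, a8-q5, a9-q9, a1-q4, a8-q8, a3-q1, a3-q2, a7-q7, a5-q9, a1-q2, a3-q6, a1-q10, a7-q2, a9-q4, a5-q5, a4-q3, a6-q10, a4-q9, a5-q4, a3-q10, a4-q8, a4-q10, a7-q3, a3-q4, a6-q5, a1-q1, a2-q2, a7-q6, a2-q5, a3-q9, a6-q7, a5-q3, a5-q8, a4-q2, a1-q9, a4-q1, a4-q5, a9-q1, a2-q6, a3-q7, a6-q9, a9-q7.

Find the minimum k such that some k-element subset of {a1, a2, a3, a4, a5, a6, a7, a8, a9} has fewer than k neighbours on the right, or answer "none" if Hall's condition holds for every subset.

A matching saturating every left vertex exists, for instance a1→q2, a2→q5, a3→q7, a4→q1, a5→q9, a6→q10, a7→q6, a8→q8, a9→q4.
By Hall's marriage theorem, this means |N(S)| ≥ |S| for every subset S, so no violating subset exists.

none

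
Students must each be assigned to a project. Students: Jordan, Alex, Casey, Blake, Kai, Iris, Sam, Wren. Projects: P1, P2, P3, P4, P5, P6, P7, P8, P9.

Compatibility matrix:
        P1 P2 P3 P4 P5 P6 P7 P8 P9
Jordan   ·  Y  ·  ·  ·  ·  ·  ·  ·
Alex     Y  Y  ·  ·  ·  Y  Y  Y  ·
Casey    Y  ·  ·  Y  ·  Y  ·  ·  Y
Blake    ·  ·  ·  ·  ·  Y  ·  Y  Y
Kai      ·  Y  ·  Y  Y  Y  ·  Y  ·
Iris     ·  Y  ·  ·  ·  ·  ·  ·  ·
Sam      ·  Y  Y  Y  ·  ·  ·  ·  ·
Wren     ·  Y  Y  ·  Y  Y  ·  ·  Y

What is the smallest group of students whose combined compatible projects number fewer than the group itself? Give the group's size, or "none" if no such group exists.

2

Take S = {Jordan, Iris}. Its neighbourhood is {P2}, so |N(S)| = 1 < |S| = 2.
No single vertex violates Hall's condition since each has at least one neighbour, so 2 is the minimum.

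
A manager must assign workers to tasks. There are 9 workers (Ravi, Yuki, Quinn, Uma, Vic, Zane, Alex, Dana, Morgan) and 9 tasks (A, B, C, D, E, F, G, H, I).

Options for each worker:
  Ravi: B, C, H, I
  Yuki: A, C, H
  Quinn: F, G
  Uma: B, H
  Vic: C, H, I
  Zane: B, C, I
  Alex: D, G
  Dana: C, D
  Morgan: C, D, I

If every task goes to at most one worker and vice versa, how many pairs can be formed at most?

8

A valid assignment of size 8: Ravi-C, Yuki-A, Quinn-F, Uma-H, Vic-I, Zane-B, Alex-G, Dana-D.
The set {Ravi, Uma, Vic, Zane, Dana, Morgan} has only 5 neighbours ({B, C, D, H, I}), so by Hall's theorem at most 8 of the 9 workers can be matched.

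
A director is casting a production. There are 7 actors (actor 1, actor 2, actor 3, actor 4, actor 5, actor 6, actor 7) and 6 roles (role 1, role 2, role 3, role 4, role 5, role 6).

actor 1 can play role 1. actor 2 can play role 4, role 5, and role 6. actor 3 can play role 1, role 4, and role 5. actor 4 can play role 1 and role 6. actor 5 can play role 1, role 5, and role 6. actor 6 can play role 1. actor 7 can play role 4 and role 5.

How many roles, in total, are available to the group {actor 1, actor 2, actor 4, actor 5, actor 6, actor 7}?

The union of neighbours of {actor 1, actor 2, actor 4, actor 5, actor 6, actor 7} is {role 1, role 4, role 5, role 6}, which has 4 elements.
Since |N(S)| = 4 < |S| = 6, Hall's condition fails for this subset.

4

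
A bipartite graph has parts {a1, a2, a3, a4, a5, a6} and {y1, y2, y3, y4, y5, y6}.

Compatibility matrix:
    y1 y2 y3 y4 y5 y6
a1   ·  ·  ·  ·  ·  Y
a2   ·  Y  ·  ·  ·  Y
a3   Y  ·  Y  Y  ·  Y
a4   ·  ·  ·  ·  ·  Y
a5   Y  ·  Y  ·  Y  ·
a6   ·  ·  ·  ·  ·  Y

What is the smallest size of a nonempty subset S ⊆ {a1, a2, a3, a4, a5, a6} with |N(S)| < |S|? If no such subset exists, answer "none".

2

Take S = {a1, a4}. Its neighbourhood is {y6}, so |N(S)| = 1 < |S| = 2.
No single vertex violates Hall's condition since each has at least one neighbour, so 2 is the minimum.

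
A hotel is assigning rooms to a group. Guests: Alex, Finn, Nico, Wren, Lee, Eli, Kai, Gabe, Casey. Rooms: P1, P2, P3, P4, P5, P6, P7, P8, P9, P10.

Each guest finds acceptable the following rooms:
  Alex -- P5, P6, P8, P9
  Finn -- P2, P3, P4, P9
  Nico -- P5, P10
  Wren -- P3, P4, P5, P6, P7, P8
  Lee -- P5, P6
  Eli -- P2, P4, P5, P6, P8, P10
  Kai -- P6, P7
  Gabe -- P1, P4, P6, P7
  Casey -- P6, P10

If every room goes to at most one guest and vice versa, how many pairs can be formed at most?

A valid assignment of size 9: Alex–P9, Finn–P4, Nico–P5, Wren–P3, Lee–P6, Eli–P2, Kai–P7, Gabe–P1, Casey–P10.
This saturates every guest, so 9 is the maximum.

9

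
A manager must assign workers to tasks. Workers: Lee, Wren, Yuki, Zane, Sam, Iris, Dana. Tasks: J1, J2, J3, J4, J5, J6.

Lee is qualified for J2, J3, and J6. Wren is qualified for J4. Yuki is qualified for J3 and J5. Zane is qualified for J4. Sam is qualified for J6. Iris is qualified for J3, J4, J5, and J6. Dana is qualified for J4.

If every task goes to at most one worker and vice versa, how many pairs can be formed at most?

For example, pair Lee-J2, Wren-J4, Yuki-J5, Sam-J6, Iris-J3.
The set {Wren, Zane, Dana} has only 1 neighbour ({J4}), so by Hall's theorem at most 5 of the 7 workers can be matched.

5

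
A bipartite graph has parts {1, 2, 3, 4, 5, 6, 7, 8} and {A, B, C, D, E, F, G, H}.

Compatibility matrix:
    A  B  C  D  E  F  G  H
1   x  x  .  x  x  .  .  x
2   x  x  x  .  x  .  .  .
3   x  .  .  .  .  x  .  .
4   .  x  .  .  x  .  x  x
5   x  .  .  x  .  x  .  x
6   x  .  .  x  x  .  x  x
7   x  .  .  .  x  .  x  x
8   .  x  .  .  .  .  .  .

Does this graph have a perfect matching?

Yes

A valid assignment of size 8: 1-H, 2-C, 3-F, 4-G, 5-D, 6-A, 7-E, 8-B.
Every left vertex is matched, so this is a perfect matching.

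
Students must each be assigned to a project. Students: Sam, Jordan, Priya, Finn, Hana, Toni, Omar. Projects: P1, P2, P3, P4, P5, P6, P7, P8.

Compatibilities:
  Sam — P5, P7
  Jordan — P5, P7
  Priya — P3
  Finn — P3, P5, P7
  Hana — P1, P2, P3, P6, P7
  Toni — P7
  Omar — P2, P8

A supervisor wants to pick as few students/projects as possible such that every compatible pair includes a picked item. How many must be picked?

A maximum matching has 5 edges (e.g. Sam–P5, Jordan–P7, Priya–P3, Hana–P1, Omar–P8).
By König's theorem the minimum vertex cover has the same size. One such cover is {Hana, Omar, P3, P5, P7}.

5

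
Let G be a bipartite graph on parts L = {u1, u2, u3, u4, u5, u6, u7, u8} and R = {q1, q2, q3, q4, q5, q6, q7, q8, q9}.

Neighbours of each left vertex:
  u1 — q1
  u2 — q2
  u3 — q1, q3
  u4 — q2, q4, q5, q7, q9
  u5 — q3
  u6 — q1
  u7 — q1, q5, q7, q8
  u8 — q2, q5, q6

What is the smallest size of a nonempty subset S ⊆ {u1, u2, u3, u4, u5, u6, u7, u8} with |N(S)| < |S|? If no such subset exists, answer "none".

Take S = {u1, u6}. Its neighbourhood is {q1}, so |N(S)| = 1 < |S| = 2.
No single vertex violates Hall's condition since each has at least one neighbour, so 2 is the minimum.

2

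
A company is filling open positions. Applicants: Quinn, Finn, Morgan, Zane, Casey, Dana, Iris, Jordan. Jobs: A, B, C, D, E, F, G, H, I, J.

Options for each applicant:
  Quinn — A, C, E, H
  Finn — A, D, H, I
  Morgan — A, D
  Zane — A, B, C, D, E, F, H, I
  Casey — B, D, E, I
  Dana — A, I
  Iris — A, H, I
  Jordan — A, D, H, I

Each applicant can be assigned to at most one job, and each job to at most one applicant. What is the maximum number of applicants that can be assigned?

7

One maximum matching: Quinn–C, Finn–H, Morgan–D, Zane–E, Casey–B, Dana–I, Iris–A.
The set {Finn, Morgan, Dana, Iris, Jordan} has only 4 neighbours ({A, D, H, I}), so by Hall's theorem at most 7 of the 8 applicants can be matched.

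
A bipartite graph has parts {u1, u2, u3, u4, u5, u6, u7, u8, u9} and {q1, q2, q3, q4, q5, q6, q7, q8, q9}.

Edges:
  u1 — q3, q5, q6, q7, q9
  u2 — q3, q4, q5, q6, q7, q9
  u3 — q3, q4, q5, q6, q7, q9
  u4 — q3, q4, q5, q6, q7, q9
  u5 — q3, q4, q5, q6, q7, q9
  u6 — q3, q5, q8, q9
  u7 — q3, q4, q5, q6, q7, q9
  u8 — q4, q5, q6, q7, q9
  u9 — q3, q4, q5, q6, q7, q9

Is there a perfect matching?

The set {u1, u2, u3, u4, u5, u7, u8, u9} has only 6 neighbours ({q3, q4, q5, q6, q7, q9}), so by Hall's theorem at most 7 of the 9 left vertices can be matched.
Hence no matching covers every left vertex.

No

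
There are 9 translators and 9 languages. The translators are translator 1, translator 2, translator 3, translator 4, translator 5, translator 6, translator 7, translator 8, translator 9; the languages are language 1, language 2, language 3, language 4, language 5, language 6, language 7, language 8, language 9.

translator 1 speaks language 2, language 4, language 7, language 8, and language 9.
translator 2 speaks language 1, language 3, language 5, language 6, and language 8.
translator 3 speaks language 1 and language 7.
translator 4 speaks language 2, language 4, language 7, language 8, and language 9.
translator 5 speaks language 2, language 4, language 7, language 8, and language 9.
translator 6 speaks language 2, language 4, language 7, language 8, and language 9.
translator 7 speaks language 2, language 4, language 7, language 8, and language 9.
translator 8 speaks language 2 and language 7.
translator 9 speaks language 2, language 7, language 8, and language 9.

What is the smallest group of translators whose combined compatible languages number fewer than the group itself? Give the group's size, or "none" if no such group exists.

6

Take S = {translator 1, translator 4, translator 5, translator 6, translator 7, translator 8}. Its neighbourhood is {language 2, language 4, language 7, language 8, language 9}, so |N(S)| = 5 < |S| = 6.
Every subset of size less than 6 has at least as many neighbours as members, so 6 is the minimum.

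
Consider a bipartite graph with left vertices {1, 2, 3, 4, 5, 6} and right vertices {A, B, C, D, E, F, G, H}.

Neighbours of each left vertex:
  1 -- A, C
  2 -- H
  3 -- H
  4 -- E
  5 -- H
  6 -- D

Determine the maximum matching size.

4

One maximum matching: 1-C, 2-H, 4-E, 6-D.
The set {2, 3, 5} has only 1 neighbour ({H}), so by Hall's theorem at most 4 of the 6 left vertices can be matched.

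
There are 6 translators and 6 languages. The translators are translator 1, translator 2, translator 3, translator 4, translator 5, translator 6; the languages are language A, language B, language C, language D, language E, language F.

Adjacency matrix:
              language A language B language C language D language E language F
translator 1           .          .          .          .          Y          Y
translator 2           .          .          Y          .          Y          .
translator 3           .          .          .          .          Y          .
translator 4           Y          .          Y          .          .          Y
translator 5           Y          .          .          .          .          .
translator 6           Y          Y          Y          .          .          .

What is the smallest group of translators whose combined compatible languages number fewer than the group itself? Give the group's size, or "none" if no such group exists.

Take S = {translator 1, translator 2, translator 3, translator 4, translator 5}. Its neighbourhood is {language A, language C, language E, language F}, so |N(S)| = 4 < |S| = 5.
Every subset of size less than 5 has at least as many neighbours as members, so 5 is the minimum.

5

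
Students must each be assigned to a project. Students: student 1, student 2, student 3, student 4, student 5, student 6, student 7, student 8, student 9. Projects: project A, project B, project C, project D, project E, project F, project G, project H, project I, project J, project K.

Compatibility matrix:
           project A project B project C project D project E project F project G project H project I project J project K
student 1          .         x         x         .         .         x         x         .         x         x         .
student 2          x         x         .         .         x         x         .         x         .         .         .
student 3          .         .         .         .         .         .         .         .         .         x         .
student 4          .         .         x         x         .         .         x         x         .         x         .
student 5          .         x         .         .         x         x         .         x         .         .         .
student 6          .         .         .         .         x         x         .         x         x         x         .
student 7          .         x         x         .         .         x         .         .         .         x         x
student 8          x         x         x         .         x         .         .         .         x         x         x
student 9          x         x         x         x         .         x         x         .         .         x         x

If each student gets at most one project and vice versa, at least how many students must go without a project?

A valid assignment of size 9: student 1–project F, student 2–project A, student 3–project J, student 4–project H, student 5–project E, student 6–project I, student 7–project K, student 8–project C, student 9–project G.
This saturates every student, so 9 is the maximum.
That matches 9 of the 9, leaving 0 unmatched; no matching can do better.

0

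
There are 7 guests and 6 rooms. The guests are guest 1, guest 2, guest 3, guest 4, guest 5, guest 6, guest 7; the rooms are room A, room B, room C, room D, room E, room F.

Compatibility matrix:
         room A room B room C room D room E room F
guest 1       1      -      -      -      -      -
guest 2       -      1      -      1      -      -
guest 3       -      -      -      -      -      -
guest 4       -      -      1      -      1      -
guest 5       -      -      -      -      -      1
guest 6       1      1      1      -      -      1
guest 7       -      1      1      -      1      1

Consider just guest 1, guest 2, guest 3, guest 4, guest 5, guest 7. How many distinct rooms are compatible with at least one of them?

The union of neighbours of {guest 1, guest 2, guest 3, guest 4, guest 5, guest 7} is {room A, room B, room C, room D, room E, room F}, which has 6 elements.
Since |N(S)| = 6 ≥ |S| = 6, Hall's condition holds for this subset.

6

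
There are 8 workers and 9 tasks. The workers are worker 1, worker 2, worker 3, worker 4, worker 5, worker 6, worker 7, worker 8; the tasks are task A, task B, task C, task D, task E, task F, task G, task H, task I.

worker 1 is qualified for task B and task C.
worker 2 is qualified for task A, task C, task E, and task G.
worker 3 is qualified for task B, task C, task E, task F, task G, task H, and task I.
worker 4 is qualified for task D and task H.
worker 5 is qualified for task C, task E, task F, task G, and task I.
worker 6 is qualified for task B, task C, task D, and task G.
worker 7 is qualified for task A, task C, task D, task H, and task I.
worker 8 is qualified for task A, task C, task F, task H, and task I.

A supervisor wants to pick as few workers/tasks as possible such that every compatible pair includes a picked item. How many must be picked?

8

{worker 1, worker 2, worker 3, worker 4, worker 5, worker 6, worker 7, worker 8} is a vertex cover of size 8: every edge has an endpoint in this set.
No smaller cover exists because worker 1–task B, worker 2–task E, worker 3–task I, worker 4–task H, worker 5–task F, worker 6–task G, worker 7–task D, worker 8–task A is a matching of size 8, and a cover must include an endpoint of each of these disjoint edges (König's theorem).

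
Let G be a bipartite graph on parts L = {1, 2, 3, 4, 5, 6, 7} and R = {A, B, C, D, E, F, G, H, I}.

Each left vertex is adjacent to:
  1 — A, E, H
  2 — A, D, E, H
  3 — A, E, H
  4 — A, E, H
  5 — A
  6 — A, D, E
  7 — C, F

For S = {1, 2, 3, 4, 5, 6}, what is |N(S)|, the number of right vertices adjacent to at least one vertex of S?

The union of neighbours of {1, 2, 3, 4, 5, 6} is {A, D, E, H}, which has 4 elements.
Since |N(S)| = 4 < |S| = 6, Hall's condition fails for this subset.

4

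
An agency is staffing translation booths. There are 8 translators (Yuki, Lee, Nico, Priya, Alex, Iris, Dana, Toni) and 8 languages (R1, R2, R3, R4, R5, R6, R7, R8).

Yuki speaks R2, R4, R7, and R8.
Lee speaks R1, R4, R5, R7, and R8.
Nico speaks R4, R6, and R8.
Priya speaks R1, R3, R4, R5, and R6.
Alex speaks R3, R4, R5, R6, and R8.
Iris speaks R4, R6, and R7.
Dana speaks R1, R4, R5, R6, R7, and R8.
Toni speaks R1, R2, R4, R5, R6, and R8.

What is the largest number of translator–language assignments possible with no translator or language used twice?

8

A valid assignment of size 8: Yuki→R2, Lee→R1, Nico→R8, Priya→R3, Alex→R5, Iris→R7, Dana→R4, Toni→R6.
All 8 translators are matched, so no larger matching exists.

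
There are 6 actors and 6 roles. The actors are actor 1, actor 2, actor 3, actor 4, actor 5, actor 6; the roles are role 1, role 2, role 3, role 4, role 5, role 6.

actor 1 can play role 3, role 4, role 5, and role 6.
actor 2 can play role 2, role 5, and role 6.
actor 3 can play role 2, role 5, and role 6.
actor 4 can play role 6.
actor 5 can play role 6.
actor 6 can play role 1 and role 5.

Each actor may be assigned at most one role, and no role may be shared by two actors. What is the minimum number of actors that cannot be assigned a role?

1

One maximum matching: actor 1-role 3, actor 2-role 2, actor 3-role 5, actor 4-role 6, actor 6-role 1.
The set {actor 4, actor 5} has only 1 neighbour ({role 6}), so by Hall's theorem at most 5 of the 6 actors can be matched.
That matches 5 of the 6, leaving 1 unmatched; no matching can do better.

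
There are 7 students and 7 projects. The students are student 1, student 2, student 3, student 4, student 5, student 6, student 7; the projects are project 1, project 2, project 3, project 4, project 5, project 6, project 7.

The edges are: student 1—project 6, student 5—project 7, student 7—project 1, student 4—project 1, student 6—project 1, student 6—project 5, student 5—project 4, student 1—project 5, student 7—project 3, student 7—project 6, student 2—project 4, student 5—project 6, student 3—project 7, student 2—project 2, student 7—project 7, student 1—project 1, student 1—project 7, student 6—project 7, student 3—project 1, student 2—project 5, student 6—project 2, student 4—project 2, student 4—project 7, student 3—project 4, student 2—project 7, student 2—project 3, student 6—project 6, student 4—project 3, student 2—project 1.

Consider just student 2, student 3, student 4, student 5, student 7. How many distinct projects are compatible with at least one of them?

7

The union of neighbours of {student 2, student 3, student 4, student 5, student 7} is {project 1, project 2, project 3, project 4, project 5, project 6, project 7}, which has 7 elements.
Since |N(S)| = 7 ≥ |S| = 5, Hall's condition holds for this subset.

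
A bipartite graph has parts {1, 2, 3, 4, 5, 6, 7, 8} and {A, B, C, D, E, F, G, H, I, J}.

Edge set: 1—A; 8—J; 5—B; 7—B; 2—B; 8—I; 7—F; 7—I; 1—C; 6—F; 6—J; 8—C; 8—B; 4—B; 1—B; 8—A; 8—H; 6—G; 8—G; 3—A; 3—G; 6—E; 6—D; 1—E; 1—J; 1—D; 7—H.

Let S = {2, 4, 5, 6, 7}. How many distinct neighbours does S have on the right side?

8

The union of neighbours of {2, 4, 5, 6, 7} is {B, D, E, F, G, H, I, J}, which has 8 elements.
Since |N(S)| = 8 ≥ |S| = 5, Hall's condition holds for this subset.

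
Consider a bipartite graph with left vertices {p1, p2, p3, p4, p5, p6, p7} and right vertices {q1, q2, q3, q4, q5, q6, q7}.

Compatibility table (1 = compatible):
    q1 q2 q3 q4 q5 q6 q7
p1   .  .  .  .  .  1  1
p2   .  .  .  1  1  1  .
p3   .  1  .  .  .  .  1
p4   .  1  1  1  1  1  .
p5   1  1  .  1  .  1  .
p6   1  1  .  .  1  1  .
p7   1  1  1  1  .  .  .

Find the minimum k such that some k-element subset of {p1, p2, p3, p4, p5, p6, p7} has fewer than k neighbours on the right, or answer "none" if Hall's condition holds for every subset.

A matching saturating every left vertex exists, for instance p1→q6, p2→q4, p3→q7, p4→q3, p5→q1, p6→q5, p7→q2.
By Hall's marriage theorem, this means |N(S)| ≥ |S| for every subset S, so no violating subset exists.

none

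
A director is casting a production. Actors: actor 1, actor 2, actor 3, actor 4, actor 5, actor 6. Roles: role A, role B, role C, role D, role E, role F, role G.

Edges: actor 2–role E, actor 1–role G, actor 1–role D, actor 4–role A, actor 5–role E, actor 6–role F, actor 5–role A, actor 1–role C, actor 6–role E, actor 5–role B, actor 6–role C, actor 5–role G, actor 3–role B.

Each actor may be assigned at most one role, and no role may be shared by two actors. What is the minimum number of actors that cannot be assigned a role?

0

One maximum matching: actor 1–role D, actor 2–role E, actor 3–role B, actor 4–role A, actor 5–role G, actor 6–role F.
This saturates every actor, so 6 is the maximum.
That matches 6 of the 6, leaving 0 unmatched; no matching can do better.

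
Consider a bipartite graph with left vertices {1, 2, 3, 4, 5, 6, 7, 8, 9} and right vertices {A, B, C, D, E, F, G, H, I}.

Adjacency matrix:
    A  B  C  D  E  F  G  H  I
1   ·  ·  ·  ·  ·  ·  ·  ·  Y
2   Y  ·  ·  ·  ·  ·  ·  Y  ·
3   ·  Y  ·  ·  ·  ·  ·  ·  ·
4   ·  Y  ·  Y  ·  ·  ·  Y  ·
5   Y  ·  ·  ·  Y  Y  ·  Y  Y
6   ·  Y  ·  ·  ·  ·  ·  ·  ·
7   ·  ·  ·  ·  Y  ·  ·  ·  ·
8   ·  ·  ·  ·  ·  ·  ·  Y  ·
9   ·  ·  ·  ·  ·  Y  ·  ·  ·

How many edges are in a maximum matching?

For example, pair 1-I, 2-A, 3-B, 4-D, 5-F, 7-E, 8-H.
The set {1, 2, 3, 5, 6, 7, 8, 9} has only 6 neighbours ({A, B, E, F, H, I}), so by Hall's theorem at most 7 of the 9 left vertices can be matched.

7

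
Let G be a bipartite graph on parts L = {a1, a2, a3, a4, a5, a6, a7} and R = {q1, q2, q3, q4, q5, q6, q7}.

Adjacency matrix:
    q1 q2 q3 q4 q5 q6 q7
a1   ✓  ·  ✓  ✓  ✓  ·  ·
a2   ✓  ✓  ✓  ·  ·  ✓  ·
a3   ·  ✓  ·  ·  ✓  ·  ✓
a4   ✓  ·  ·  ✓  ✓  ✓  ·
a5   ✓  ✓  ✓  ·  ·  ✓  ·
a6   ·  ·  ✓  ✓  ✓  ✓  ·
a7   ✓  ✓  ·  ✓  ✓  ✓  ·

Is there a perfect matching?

Yes

For example, pair a1-q3, a2-q2, a3-q7, a4-q5, a5-q1, a6-q4, a7-q6.
Every left vertex is matched, so this is a perfect matching.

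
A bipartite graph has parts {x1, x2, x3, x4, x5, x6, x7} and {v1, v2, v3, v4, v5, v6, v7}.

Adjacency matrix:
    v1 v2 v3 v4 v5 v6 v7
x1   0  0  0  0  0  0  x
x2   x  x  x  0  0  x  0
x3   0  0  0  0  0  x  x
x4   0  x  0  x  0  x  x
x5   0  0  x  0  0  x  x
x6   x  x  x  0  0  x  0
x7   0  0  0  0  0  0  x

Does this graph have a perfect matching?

No

The set {x1, x7} has only 1 neighbour ({v7}), so by Hall's theorem at most 6 of the 7 left vertices can be matched.
Hence no matching covers every left vertex.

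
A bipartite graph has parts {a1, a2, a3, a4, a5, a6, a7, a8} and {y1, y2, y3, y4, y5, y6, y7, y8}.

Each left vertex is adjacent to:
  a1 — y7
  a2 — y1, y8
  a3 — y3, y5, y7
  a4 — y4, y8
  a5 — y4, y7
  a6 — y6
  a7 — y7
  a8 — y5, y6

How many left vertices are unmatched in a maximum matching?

For example, pair a1–y7, a2–y1, a3–y3, a4–y8, a5–y4, a6–y6, a8–y5.
The set {a1, a7} has only 1 neighbour ({y7}), so by Hall's theorem at most 7 of the 8 left vertices can be matched.
That matches 7 of the 8, leaving 1 unmatched; no matching can do better.

1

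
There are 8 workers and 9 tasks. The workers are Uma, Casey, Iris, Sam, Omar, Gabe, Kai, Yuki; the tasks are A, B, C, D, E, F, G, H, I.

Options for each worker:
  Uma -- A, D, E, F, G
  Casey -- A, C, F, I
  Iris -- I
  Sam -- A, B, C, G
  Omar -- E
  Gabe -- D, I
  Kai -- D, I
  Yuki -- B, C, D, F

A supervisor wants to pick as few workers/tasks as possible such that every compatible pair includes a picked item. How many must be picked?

The 7 edges Uma–G, Casey–F, Iris–I, Sam–C, Omar–E, Gabe–D, Yuki–B form a matching, so any vertex cover needs at least 7 vertices (one per matched edge).
Conversely {Uma, Casey, Sam, Omar, Yuki, D, I} meets every edge and has exactly 7 vertices, so 7 is optimal.

7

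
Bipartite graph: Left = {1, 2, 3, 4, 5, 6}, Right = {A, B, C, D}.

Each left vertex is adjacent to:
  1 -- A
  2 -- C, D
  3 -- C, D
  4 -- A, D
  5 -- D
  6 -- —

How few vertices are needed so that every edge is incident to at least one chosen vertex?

The 3 edges 1–A, 2–D, 3–C form a matching, so any vertex cover needs at least 3 vertices (one per matched edge).
Conversely {A, C, D} meets every edge and has exactly 3 vertices, so 3 is optimal.

3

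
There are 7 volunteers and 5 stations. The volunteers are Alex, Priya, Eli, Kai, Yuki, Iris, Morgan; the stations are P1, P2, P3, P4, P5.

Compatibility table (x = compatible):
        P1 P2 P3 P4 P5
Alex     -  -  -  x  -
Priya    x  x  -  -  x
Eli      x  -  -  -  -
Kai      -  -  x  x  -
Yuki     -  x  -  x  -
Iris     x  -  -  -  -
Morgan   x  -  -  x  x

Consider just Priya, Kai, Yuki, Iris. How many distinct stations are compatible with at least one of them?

The union of neighbours of {Priya, Kai, Yuki, Iris} is {P1, P2, P3, P4, P5}, which has 5 elements.
Since |N(S)| = 5 ≥ |S| = 4, Hall's condition holds for this subset.

5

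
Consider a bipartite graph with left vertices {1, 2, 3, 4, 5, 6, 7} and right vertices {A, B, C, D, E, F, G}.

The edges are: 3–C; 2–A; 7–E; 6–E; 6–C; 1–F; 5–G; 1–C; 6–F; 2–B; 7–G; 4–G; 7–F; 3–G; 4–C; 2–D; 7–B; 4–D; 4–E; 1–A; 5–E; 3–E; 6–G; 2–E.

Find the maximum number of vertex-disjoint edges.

7

For example, pair 1-A, 2-E, 3-C, 4-D, 5-G, 6-F, 7-B.
This saturates every left vertex, so 7 is the maximum.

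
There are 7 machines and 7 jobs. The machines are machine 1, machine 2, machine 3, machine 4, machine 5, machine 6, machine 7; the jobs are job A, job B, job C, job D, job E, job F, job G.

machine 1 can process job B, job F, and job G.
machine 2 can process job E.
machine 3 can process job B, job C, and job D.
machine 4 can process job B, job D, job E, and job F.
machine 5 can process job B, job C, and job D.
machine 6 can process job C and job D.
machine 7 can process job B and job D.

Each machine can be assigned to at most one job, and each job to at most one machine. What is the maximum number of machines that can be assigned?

For example, pair machine 1-job G, machine 2-job E, machine 3-job C, machine 4-job F, machine 5-job B, machine 6-job D.
The set {machine 3, machine 5, machine 6, machine 7} has only 3 neighbours ({job B, job C, job D}), so by Hall's theorem at most 6 of the 7 machines can be matched.

6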